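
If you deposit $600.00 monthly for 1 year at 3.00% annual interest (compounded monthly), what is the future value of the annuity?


Future value of an ordinary annuity: FV = PMT × ((1 + r)^n − 1) / r
Monthly rate r = 0.03/12 = 0.0025, n = 12
FV = $600.00 × ((1 + 0.03/12)^12 − 1) / (0.03/12)
FV = $600.00 × 12.166383
FV = $7,299.83

FV = PMT × ((1+r)^n - 1)/r = $7,299.83


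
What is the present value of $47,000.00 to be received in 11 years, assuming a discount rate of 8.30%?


Present value formula: PV = FV / (1 + r)^t
PV = $47,000.00 / (1 + 0.083)^11
PV = $47,000.00 / 2.4038813
PV = $19,551.71

PV = FV / (1 + r)^t = $19,551.71


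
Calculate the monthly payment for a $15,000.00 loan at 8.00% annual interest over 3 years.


Loan payment formula: PMT = PV × r / (1 − (1 + r)^(−n))
Monthly rate r = 0.08/12 ≈ 0.00666667, n = 36 months
Denominator: 1 − (1 + 0.08/12)^(−36) = 0.212745
PMT = $15,000.00 × (0.08/12) / 0.212745
PMT = $470.05 per month

PMT = PV × r / (1-(1+r)^(-n)) = $470.05/month


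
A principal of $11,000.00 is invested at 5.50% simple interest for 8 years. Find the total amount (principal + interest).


Total amount formula: A = P(1 + rt) = P + P·r·t
Interest: I = P × r × t = $11,000.00 × 0.055 × 8 = $4,840.00
A = P + I = $11,000.00 + $4,840.00 = $15,840.00

A = P + I = P(1 + rt) = $15,840.00


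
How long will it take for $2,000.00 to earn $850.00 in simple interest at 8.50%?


Rearrange the simple interest formula for t:
I = P × r × t  ⇒  t = I / (P × r)
t = $850.00 / ($2,000.00 × 0.085)
t = 5

t = I/(P×r) = 5 years


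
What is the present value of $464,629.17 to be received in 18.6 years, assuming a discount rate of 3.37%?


Present value formula: PV = FV / (1 + r)^t
PV = $464,629.17 / (1 + 0.0337)^18.6
PV = $464,629.17 / 1.8524138
PV = $250,823.64

PV = FV / (1 + r)^t = $250,823.64


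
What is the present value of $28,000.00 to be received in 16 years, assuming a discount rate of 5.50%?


Present value formula: PV = FV / (1 + r)^t
PV = $28,000.00 / (1 + 0.055)^16
PV = $28,000.00 / 2.355263
PV = $11,888.27

PV = FV / (1 + r)^t = $11,888.27


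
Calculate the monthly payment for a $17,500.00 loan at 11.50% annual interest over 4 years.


Loan payment formula: PMT = PV × r / (1 − (1 + r)^(−n))
Monthly rate r = 0.115/12 ≈ 0.00958333, n = 48 months
Denominator: 1 − (1 + 0.115/12)^(−48) = 0.367332
PMT = $17,500.00 × (0.115/12) / 0.367332
PMT = $456.56 per month

PMT = PV × r / (1-(1+r)^(-n)) = $456.56/month


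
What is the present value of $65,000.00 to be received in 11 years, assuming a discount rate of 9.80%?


Present value formula: PV = FV / (1 + r)^t
PV = $65,000.00 / (1 + 0.098)^11
PV = $65,000.00 / 2.796570
PV = $23,242.76

PV = FV / (1 + r)^t = $23,242.76


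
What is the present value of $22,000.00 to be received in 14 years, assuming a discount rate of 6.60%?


Present value formula: PV = FV / (1 + r)^t
PV = $22,000.00 / (1 + 0.066)^14
PV = $22,000.00 / 2.446813
PV = $8,991.29

PV = FV / (1 + r)^t = $8,991.29


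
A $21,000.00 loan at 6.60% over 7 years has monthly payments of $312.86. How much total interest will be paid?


Total paid over the life of the loan = PMT × n.
Total paid = $312.86 × 84 = $26,280.24
Total interest = total paid − principal = $26,280.24 − $21,000.00 = $5,280.24

Total interest = (PMT × n) - PV = $5,280.24


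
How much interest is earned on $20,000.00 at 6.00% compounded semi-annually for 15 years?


Compound interest earned = final amount − principal.
A = P(1 + r/n)^(nt) = $20,000.00 × (1 + 0.06/2)^(2 × 15) = $48,545.25
Interest = A − P = $48,545.25 − $20,000.00 = $28,545.25

Interest = A - P = $28,545.25


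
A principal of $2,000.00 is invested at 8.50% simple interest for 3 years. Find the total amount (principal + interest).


Total amount formula: A = P(1 + rt) = P + P·r·t
Interest: I = P × r × t = $2,000.00 × 0.085 × 3 = $510.00
A = P + I = $2,000.00 + $510.00 = $2,510.00

A = P + I = P(1 + rt) = $2,510.00


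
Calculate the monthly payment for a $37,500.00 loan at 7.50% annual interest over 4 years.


Loan payment formula: PMT = PV × r / (1 − (1 + r)^(−n))
Monthly rate r = 0.075/12 = 0.00625, n = 48 months
Denominator: 1 − (1 + 0.075/12)^(−48) = 0.258490
PMT = $37,500.00 × (0.075/12) / 0.258490
PMT = $906.71 per month

PMT = PV × r / (1-(1+r)^(-n)) = $906.71/month


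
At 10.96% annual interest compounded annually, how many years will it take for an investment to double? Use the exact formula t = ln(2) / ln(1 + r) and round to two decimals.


Doubling condition: (1 + r)^t = 2
Take ln of both sides: t × ln(1 + r) = ln(2)
t = ln(2) / ln(1 + r)
t = 0.693147 / 0.104000
t = 6.66

t = ln(2) / ln(1 + r) = 6.66 years


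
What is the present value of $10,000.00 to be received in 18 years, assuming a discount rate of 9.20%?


Present value formula: PV = FV / (1 + r)^t
PV = $10,000.00 / (1 + 0.092)^18
PV = $10,000.00 / 4.875369
PV = $2,051.13

PV = FV / (1 + r)^t = $2,051.13


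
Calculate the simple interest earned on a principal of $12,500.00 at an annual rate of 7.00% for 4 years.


Simple interest formula: I = P × r × t
I = $12,500.00 × 0.07 × 4
I = $3,500.00

I = P × r × t = $3,500.00


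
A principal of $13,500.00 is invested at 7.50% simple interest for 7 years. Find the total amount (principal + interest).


Total amount formula: A = P(1 + rt) = P + P·r·t
Interest: I = P × r × t = $13,500.00 × 0.075 × 7 = $7,087.50
A = P + I = $13,500.00 + $7,087.50 = $20,587.50

A = P + I = P(1 + rt) = $20,587.50


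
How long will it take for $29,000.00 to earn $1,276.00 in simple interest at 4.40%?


Rearrange the simple interest formula for t:
I = P × r × t  ⇒  t = I / (P × r)
t = $1,276.00 / ($29,000.00 × 0.044)
t = 1

t = I/(P×r) = 1 year


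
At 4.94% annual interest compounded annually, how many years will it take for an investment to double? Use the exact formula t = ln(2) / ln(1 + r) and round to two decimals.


Doubling condition: (1 + r)^t = 2
Take ln of both sides: t × ln(1 + r) = ln(2)
t = ln(2) / ln(1 + r)
t = 0.693147 / 0.0482186
t = 14.38

t = ln(2) / ln(1 + r) = 14.38 years


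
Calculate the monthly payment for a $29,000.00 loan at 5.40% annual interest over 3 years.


Loan payment formula: PMT = PV × r / (1 − (1 + r)^(−n))
Monthly rate r = 0.054/12 = 0.0045, n = 36 months
Denominator: 1 − (1 + 0.054/12)^(−36) = 0.149250
PMT = $29,000.00 × (0.054/12) / 0.149250
PMT = $874.37 per month

PMT = PV × r / (1-(1+r)^(-n)) = $874.37/month


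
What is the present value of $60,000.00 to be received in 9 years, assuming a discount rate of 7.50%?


Present value formula: PV = FV / (1 + r)^t
PV = $60,000.00 / (1 + 0.075)^9
PV = $60,000.00 / 1.9172387
PV = $31,295.01

PV = FV / (1 + r)^t = $31,295.01


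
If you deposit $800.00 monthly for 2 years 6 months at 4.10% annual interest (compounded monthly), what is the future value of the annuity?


Future value of an ordinary annuity: FV = PMT × ((1 + r)^n − 1) / r
Monthly rate r = 0.041/12 ≈ 0.00341667, n = 30
FV = $800.00 × ((1 + 0.041/12)^30 − 1) / (0.041/12)
FV = $800.00 × 31.534758
FV = $25,227.81

FV = PMT × ((1+r)^n - 1)/r = $25,227.81


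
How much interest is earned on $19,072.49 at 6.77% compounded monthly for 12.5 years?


Compound interest earned = final amount − principal.
A = P(1 + r/n)^(nt) = $19,072.49 × (1 + 0.0677/12)^(12 × 12.5) = $44,350.27
Interest = A − P = $44,350.27 − $19,072.49 = $25,277.78

Interest = A - P = $25,277.78


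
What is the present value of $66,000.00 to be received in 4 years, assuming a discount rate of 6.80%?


Present value formula: PV = FV / (1 + r)^t
PV = $66,000.00 / (1 + 0.068)^4
PV = $66,000.00 / 1.301023
PV = $50,729.31

PV = FV / (1 + r)^t = $50,729.31


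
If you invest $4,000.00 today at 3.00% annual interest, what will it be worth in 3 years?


Future value formula: FV = PV × (1 + r)^t
FV = $4,000.00 × (1 + 0.03)^3
FV = $4,000.00 × 1.092727
FV = $4,370.91

FV = PV × (1 + r)^t = $4,370.91


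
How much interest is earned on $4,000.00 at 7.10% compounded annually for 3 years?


Compound interest earned = final amount − principal.
A = P(1 + r/n)^(nt) = $4,000.00 × (1 + 0.071/1)^(1 × 3) = $4,913.92
Interest = A − P = $4,913.92 − $4,000.00 = $913.92

Interest = A - P = $913.92


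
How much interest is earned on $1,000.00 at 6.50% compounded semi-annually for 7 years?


Compound interest earned = final amount − principal.
A = P(1 + r/n)^(nt) = $1,000.00 × (1 + 0.065/2)^(2 × 7) = $1,564.81
Interest = A − P = $1,564.81 − $1,000.00 = $564.81

Interest = A - P = $564.81


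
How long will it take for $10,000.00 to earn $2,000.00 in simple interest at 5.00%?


Rearrange the simple interest formula for t:
I = P × r × t  ⇒  t = I / (P × r)
t = $2,000.00 / ($10,000.00 × 0.05)
t = 4

t = I/(P×r) = 4 years


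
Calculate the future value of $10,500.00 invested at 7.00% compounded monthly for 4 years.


Compound interest formula: A = P(1 + r/n)^(nt)
A = $10,500.00 × (1 + 0.07/12)^(12 × 4)
Growth factor: (1 + 0.07/12)^48 = 1.322054
A = $10,500.00 × 1.322054
A = $13,881.57

A = P(1 + r/n)^(nt) = $13,881.57


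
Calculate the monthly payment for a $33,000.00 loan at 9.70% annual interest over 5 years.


Loan payment formula: PMT = PV × r / (1 − (1 + r)^(−n))
Monthly rate r = 0.097/12 ≈ 0.00808333, n = 60 months
Denominator: 1 − (1 + 0.097/12)^(−60) = 0.383101
PMT = $33,000.00 × (0.097/12) / 0.383101
PMT = $696.29 per month

PMT = PV × r / (1-(1+r)^(-n)) = $696.29/month


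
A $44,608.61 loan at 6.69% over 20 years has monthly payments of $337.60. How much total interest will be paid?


Total paid over the life of the loan = PMT × n.
Total paid = $337.60 × 240 = $81,024.00
Total interest = total paid − principal = $81,024.00 − $44,608.61 = $36,415.39

Total interest = (PMT × n) - PV = $36,415.39


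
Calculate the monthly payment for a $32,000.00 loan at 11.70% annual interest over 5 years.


Loan payment formula: PMT = PV × r / (1 − (1 + r)^(−n))
Monthly rate r = 0.117/12 = 0.00975, n = 60 months
Denominator: 1 − (1 + 0.117/12)^(−60) = 0.441313
PMT = $32,000.00 × (0.117/12) / 0.441313
PMT = $706.98 per month

PMT = PV × r / (1-(1+r)^(-n)) = $706.98/month


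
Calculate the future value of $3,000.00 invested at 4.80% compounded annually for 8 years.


Compound interest formula: A = P(1 + r/n)^(nt)
A = $3,000.00 × (1 + 0.048/1)^(1 × 8)
Growth factor: (1 + 0.048/1)^8 = 1.455091
A = $3,000.00 × 1.455091
A = $4,365.27

A = P(1 + r/n)^(nt) = $4,365.27


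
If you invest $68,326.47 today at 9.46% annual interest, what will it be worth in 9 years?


Future value formula: FV = PV × (1 + r)^t
FV = $68,326.47 × (1 + 0.0946)^9
FV = $68,326.47 × 2.2557917
FV = $154,130.28

FV = PV × (1 + r)^t = $154,130.28


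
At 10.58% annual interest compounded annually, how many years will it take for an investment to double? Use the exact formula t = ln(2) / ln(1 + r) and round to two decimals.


Doubling condition: (1 + r)^t = 2
Take ln of both sides: t × ln(1 + r) = ln(2)
t = ln(2) / ln(1 + r)
t = 0.693147 / 0.100569
t = 6.89

t = ln(2) / ln(1 + r) = 6.89 years


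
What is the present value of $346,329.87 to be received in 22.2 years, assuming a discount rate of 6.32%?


Present value formula: PV = FV / (1 + r)^t
PV = $346,329.87 / (1 + 0.0632)^22.2
PV = $346,329.87 / 3.8980938
PV = $88,845.96

PV = FV / (1 + r)^t = $88,845.96


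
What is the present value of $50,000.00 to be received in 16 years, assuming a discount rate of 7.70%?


Present value formula: PV = FV / (1 + r)^t
PV = $50,000.00 / (1 + 0.077)^16
PV = $50,000.00 / 3.276810
PV = $15,258.74

PV = FV / (1 + r)^t = $15,258.74


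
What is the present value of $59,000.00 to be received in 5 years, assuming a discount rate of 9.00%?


Present value formula: PV = FV / (1 + r)^t
PV = $59,000.00 / (1 + 0.09)^5
PV = $59,000.00 / 1.538624
PV = $38,345.95

PV = FV / (1 + r)^t = $38,345.95


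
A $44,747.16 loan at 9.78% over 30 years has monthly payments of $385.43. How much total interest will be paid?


Total paid over the life of the loan = PMT × n.
Total paid = $385.43 × 360 = $138,754.80
Total interest = total paid − principal = $138,754.80 − $44,747.16 = $94,007.64

Total interest = (PMT × n) - PV = $94,007.64


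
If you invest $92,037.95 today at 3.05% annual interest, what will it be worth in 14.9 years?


Future value formula: FV = PV × (1 + r)^t
FV = $92,037.95 × (1 + 0.0305)^14.9
FV = $92,037.95 × 1.56464257
FV = $144,006.49

FV = PV × (1 + r)^t = $144,006.49


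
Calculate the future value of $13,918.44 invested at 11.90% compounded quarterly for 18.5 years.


Compound interest formula: A = P(1 + r/n)^(nt)
A = $13,918.44 × (1 + 0.119/4)^(4 × 18.5)
Growth factor: (1 + 0.119/4)^74 = 8.7529258
A = $13,918.44 × 8.7529258
A = $121,827.07

A = P(1 + r/n)^(nt) = $121,827.07


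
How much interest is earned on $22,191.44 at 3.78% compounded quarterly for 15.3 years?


Compound interest earned = final amount − principal.
A = P(1 + r/n)^(nt) = $22,191.44 × (1 + 0.0378/4)^(4 × 15.3) = $39,461.72
Interest = A − P = $39,461.72 − $22,191.44 = $17,270.28

Interest = A - P = $17,270.28


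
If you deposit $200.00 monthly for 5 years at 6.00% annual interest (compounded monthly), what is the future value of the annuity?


Future value of an ordinary annuity: FV = PMT × ((1 + r)^n − 1) / r
Monthly rate r = 0.06/12 = 0.005, n = 60
FV = $200.00 × ((1 + 0.06/12)^60 − 1) / (0.06/12)
FV = $200.00 × 69.770031
FV = $13,954.01

FV = PMT × ((1+r)^n - 1)/r = $13,954.01


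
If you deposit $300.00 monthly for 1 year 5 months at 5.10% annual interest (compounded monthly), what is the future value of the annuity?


Future value of an ordinary annuity: FV = PMT × ((1 + r)^n − 1) / r
Monthly rate r = 0.051/12 = 0.00425, n = 17
FV = $300.00 × ((1 + 0.051/12)^17 − 1) / (0.051/12)
FV = $300.00 × 17.590467
FV = $5,277.14

FV = PMT × ((1+r)^n - 1)/r = $5,277.14


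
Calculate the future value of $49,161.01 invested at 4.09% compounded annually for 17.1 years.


Compound interest formula: A = P(1 + r/n)^(nt)
A = $49,161.01 × (1 + 0.0409/1)^(1 × 17.1)
Growth factor: (1 + 0.0409/1)^17.1 = 1.9846962
A = $49,161.01 × 1.9846962
A = $97,569.67

A = P(1 + r/n)^(nt) = $97,569.67


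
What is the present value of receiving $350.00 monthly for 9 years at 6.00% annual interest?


Present value of an ordinary annuity: PV = PMT × (1 − (1 + r)^(−n)) / r
Monthly rate r = 0.06/12 = 0.005, n = 108
PV = $350.00 × (1 − (1 + 0.06/12)^(−108)) / (0.06/12)
PV = $350.00 × 83.293424
PV = $29,152.70

PV = PMT × (1-(1+r)^(-n))/r = $29,152.70


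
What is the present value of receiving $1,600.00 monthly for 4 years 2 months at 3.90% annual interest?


Present value of an ordinary annuity: PV = PMT × (1 − (1 + r)^(−n)) / r
Monthly rate r = 0.039/12 = 0.00325, n = 50
PV = $1,600.00 × (1 − (1 + 0.039/12)^(−50)) / (0.039/12)
PV = $1,600.00 × 46.0799717
PV = $73,727.95

PV = PMT × (1-(1+r)^(-n))/r = $73,727.95


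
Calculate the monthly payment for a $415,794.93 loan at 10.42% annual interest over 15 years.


Loan payment formula: PMT = PV × r / (1 − (1 + r)^(−n))
Monthly rate r = 0.1042/12 ≈ 0.00868333, n = 180 months
Denominator: 1 − (1 + 0.1042/12)^(−180) = 0.789075
PMT = $415,794.93 × (0.1042/12) / 0.789075
PMT = $4,575.59 per month

PMT = PV × r / (1-(1+r)^(-n)) = $4,575.59/month


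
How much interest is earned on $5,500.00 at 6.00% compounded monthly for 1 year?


Compound interest earned = final amount − principal.
A = P(1 + r/n)^(nt) = $5,500.00 × (1 + 0.06/12)^(12 × 1) = $5,839.23
Interest = A − P = $5,839.23 − $5,500.00 = $339.23

Interest = A - P = $339.23


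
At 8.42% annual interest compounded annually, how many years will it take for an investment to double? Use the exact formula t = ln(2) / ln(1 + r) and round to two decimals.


Doubling condition: (1 + r)^t = 2
Take ln of both sides: t × ln(1 + r) = ln(2)
t = ln(2) / ln(1 + r)
t = 0.693147 / 0.080842
t = 8.57

t = ln(2) / ln(1 + r) = 8.57 years


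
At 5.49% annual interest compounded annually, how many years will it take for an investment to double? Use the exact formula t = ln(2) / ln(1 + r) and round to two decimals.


Doubling condition: (1 + r)^t = 2
Take ln of both sides: t × ln(1 + r) = ln(2)
t = ln(2) / ln(1 + r)
t = 0.693147 / 0.053446
t = 12.97

t = ln(2) / ln(1 + r) = 12.97 years


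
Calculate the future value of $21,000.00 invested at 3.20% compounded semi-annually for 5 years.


Compound interest formula: A = P(1 + r/n)^(nt)
A = $21,000.00 × (1 + 0.032/2)^(2 × 5)
Growth factor: (1 + 0.032/2)^10 = 1.1720256
A = $21,000.00 × 1.1720256
A = $24,612.54

A = P(1 + r/n)^(nt) = $24,612.54


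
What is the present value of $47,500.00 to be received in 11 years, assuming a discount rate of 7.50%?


Present value formula: PV = FV / (1 + r)^t
PV = $47,500.00 / (1 + 0.075)^11
PV = $47,500.00 / 2.215609
PV = $21,438.80

PV = FV / (1 + r)^t = $21,438.80


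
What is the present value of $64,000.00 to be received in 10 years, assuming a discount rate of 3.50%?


Present value formula: PV = FV / (1 + r)^t
PV = $64,000.00 / (1 + 0.035)^10
PV = $64,000.00 / 1.410599
PV = $45,370.80

PV = FV / (1 + r)^t = $45,370.80


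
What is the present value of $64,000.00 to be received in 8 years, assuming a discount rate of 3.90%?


Present value formula: PV = FV / (1 + r)^t
PV = $64,000.00 / (1 + 0.039)^8
PV = $64,000.00 / 1.358077
PV = $47,125.46

PV = FV / (1 + r)^t = $47,125.46


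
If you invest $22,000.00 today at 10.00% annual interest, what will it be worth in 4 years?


Future value formula: FV = PV × (1 + r)^t
FV = $22,000.00 × (1 + 0.1)^4
FV = $22,000.00 × 1.464100
FV = $32,210.20

FV = PV × (1 + r)^t = $32,210.20


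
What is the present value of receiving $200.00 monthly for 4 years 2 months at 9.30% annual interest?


Present value of an ordinary annuity: PV = PMT × (1 − (1 + r)^(−n)) / r
Monthly rate r = 0.093/12 = 0.00775, n = 50
PV = $200.00 × (1 − (1 + 0.093/12)^(−50)) / (0.093/12)
PV = $200.00 × 41.320472
PV = $8,264.09

PV = PMT × (1-(1+r)^(-n))/r = $8,264.09


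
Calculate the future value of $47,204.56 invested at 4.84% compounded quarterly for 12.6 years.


Compound interest formula: A = P(1 + r/n)^(nt)
A = $47,204.56 × (1 + 0.0484/4)^(4 × 12.6)
Growth factor: (1 + 0.0484/4)^50.4 = 1.8334143
A = $47,204.56 × 1.8334143
A = $86,545.52

A = P(1 + r/n)^(nt) = $86,545.52


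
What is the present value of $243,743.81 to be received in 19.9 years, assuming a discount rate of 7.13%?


Present value formula: PV = FV / (1 + r)^t
PV = $243,743.81 / (1 + 0.0713)^19.9
PV = $243,743.81 / 3.9375945
PV = $61,901.70

PV = FV / (1 + r)^t = $61,901.70


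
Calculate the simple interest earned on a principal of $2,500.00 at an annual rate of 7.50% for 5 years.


Simple interest formula: I = P × r × t
I = $2,500.00 × 0.075 × 5
I = $937.50

I = P × r × t = $937.50


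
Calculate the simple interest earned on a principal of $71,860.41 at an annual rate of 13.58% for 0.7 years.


Simple interest formula: I = P × r × t
I = $71,860.41 × 0.1358 × 0.7
I = $6,831.05

I = P × r × t = $6,831.05


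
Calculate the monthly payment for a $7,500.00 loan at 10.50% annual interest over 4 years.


Loan payment formula: PMT = PV × r / (1 − (1 + r)^(−n))
Monthly rate r = 0.105/12 = 0.00875, n = 48 months
Denominator: 1 − (1 + 0.105/12)^(−48) = 0.341752
PMT = $7,500.00 × (0.105/12) / 0.341752
PMT = $192.03 per month

PMT = PV × r / (1-(1+r)^(-n)) = $192.03/month


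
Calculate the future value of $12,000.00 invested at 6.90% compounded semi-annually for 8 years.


Compound interest formula: A = P(1 + r/n)^(nt)
A = $12,000.00 × (1 + 0.069/2)^(2 × 8)
Growth factor: (1 + 0.069/2)^16 = 1.720632
A = $12,000.00 × 1.720632
A = $20,647.58

A = P(1 + r/n)^(nt) = $20,647.58


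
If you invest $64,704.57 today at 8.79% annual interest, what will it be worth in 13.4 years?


Future value formula: FV = PV × (1 + r)^t
FV = $64,704.57 × (1 + 0.0879)^13.4
FV = $64,704.57 × 3.092376
FV = $200,090.86

FV = PV × (1 + r)^t = $200,090.86


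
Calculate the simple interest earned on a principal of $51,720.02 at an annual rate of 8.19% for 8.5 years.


Simple interest formula: I = P × r × t
I = $51,720.02 × 0.0819 × 8.5
I = $36,004.89

I = P × r × t = $36,004.89


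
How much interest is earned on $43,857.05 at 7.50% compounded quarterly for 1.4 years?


Compound interest earned = final amount − principal.
A = P(1 + r/n)^(nt) = $43,857.05 × (1 + 0.075/4)^(4 × 1.4) = $48,665.15
Interest = A − P = $48,665.15 − $43,857.05 = $4,808.10

Interest = A - P = $4,808.10


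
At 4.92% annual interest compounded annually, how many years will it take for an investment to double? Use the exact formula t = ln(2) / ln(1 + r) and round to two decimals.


Doubling condition: (1 + r)^t = 2
Take ln of both sides: t × ln(1 + r) = ln(2)
t = ln(2) / ln(1 + r)
t = 0.693147 / 0.048028
t = 14.43

t = ln(2) / ln(1 + r) = 14.43 years


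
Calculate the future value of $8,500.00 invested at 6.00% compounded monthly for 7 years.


Compound interest formula: A = P(1 + r/n)^(nt)
A = $8,500.00 × (1 + 0.06/12)^(12 × 7)
Growth factor: (1 + 0.06/12)^84 = 1.5203696
A = $8,500.00 × 1.5203696
A = $12,923.14

A = P(1 + r/n)^(nt) = $12,923.14


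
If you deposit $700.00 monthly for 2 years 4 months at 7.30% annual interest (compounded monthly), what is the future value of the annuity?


Future value of an ordinary annuity: FV = PMT × ((1 + r)^n − 1) / r
Monthly rate r = 0.073/12 ≈ 0.00608333, n = 28
FV = $700.00 × ((1 + 0.073/12)^28 − 1) / (0.073/12)
FV = $700.00 × 30.425482
FV = $21,297.84

FV = PMT × ((1+r)^n - 1)/r = $21,297.84


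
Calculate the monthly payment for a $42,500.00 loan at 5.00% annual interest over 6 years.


Loan payment formula: PMT = PV × r / (1 − (1 + r)^(−n))
Monthly rate r = 0.05/12 ≈ 0.00416667, n = 72 months
Denominator: 1 − (1 + 0.05/12)^(−72) = 0.258720
PMT = $42,500.00 × (0.05/12) / 0.258720
PMT = $684.46 per month

PMT = PV × r / (1-(1+r)^(-n)) = $684.46/month


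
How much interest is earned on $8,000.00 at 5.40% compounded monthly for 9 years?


Compound interest earned = final amount − principal.
A = P(1 + r/n)^(nt) = $8,000.00 × (1 + 0.054/12)^(12 × 9) = $12,992.23
Interest = A − P = $12,992.23 − $8,000.00 = $4,992.23

Interest = A - P = $4,992.23


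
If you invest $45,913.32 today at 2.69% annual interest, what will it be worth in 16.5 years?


Future value formula: FV = PV × (1 + r)^t
FV = $45,913.32 × (1 + 0.0269)^16.5
FV = $45,913.32 × 1.549582
FV = $71,146.45

FV = PV × (1 + r)^t = $71,146.45


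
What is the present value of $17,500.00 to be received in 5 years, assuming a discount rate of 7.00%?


Present value formula: PV = FV / (1 + r)^t
PV = $17,500.00 / (1 + 0.07)^5
PV = $17,500.00 / 1.402552
PV = $12,477.26

PV = FV / (1 + r)^t = $12,477.26


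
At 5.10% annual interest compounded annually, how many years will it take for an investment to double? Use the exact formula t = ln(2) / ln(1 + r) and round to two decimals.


Doubling condition: (1 + r)^t = 2
Take ln of both sides: t × ln(1 + r) = ln(2)
t = ln(2) / ln(1 + r)
t = 0.693147 / 0.049742
t = 13.93

t = ln(2) / ln(1 + r) = 13.93 years


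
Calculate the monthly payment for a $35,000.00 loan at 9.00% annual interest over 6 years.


Loan payment formula: PMT = PV × r / (1 − (1 + r)^(−n))
Monthly rate r = 0.09/12 = 0.0075, n = 72 months
Denominator: 1 − (1 + 0.09/12)^(−72) = 0.416076
PMT = $35,000.00 × (0.09/12) / 0.416076
PMT = $630.89 per month

PMT = PV × r / (1-(1+r)^(-n)) = $630.89/month


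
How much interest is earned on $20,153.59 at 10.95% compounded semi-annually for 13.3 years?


Compound interest earned = final amount − principal.
A = P(1 + r/n)^(nt) = $20,153.59 × (1 + 0.1095/2)^(2 × 13.3) = $83,201.28
Interest = A − P = $83,201.28 − $20,153.59 = $63,047.69

Interest = A - P = $63,047.69


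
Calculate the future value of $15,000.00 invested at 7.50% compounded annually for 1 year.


Compound interest formula: A = P(1 + r/n)^(nt)
A = $15,000.00 × (1 + 0.075/1)^(1 × 1)
Growth factor: (1 + 0.075/1)^1 = 1.075000
A = $15,000.00 × 1.075000
A = $16,125.00

A = P(1 + r/n)^(nt) = $16,125.00


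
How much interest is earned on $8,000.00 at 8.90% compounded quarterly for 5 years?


Compound interest earned = final amount − principal.
A = P(1 + r/n)^(nt) = $8,000.00 × (1 + 0.089/4)^(4 × 5) = $12,423.17
Interest = A − P = $12,423.17 − $8,000.00 = $4,423.17

Interest = A - P = $4,423.17


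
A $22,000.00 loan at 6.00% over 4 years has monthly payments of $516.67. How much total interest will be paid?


Total paid over the life of the loan = PMT × n.
Total paid = $516.67 × 48 = $24,800.16
Total interest = total paid − principal = $24,800.16 − $22,000.00 = $2,800.16

Total interest = (PMT × n) - PV = $2,800.16


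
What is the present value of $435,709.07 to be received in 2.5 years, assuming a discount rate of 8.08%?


Present value formula: PV = FV / (1 + r)^t
PV = $435,709.07 / (1 + 0.0808)^2.5
PV = $435,709.07 / 1.21440442
PV = $358,784.16

PV = FV / (1 + r)^t = $358,784.16


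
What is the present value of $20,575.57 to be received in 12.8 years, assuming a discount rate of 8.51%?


Present value formula: PV = FV / (1 + r)^t
PV = $20,575.57 / (1 + 0.0851)^12.8
PV = $20,575.57 / 2.844546
PV = $7,233.34

PV = FV / (1 + r)^t = $7,233.34


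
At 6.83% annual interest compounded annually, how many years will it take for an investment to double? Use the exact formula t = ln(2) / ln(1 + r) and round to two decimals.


Doubling condition: (1 + r)^t = 2
Take ln of both sides: t × ln(1 + r) = ln(2)
t = ln(2) / ln(1 + r)
t = 0.693147 / 0.066069
t = 10.49

t = ln(2) / ln(1 + r) = 10.49 years


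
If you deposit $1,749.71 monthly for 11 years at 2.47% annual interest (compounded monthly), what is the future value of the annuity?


Future value of an ordinary annuity: FV = PMT × ((1 + r)^n − 1) / r
Monthly rate r = 0.0247/12 ≈ 0.00205833, n = 132
FV = $1,749.71 × ((1 + 0.0247/12)^132 − 1) / (0.0247/12)
FV = $1,749.71 × 151.494858
FV = $265,072.07

FV = PMT × ((1+r)^n - 1)/r = $265,072.07


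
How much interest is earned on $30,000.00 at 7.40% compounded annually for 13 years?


Compound interest earned = final amount − principal.
A = P(1 + r/n)^(nt) = $30,000.00 × (1 + 0.074/1)^(1 × 13) = $75,888.66
Interest = A − P = $75,888.66 − $30,000.00 = $45,888.66

Interest = A - P = $45,888.66


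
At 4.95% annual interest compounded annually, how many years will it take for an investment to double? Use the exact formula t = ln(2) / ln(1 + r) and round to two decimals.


Doubling condition: (1 + r)^t = 2
Take ln of both sides: t × ln(1 + r) = ln(2)
t = ln(2) / ln(1 + r)
t = 0.693147 / 0.048314
t = 14.35

t = ln(2) / ln(1 + r) = 14.35 years


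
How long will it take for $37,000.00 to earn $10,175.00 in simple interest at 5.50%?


Rearrange the simple interest formula for t:
I = P × r × t  ⇒  t = I / (P × r)
t = $10,175.00 / ($37,000.00 × 0.055)
t = 5

t = I/(P×r) = 5 years


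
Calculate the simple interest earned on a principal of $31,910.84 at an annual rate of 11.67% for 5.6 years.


Simple interest formula: I = P × r × t
I = $31,910.84 × 0.1167 × 5.6
I = $20,854.37

I = P × r × t = $20,854.37


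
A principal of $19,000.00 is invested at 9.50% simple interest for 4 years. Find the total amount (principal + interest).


Total amount formula: A = P(1 + rt) = P + P·r·t
Interest: I = P × r × t = $19,000.00 × 0.095 × 4 = $7,220.00
A = P + I = $19,000.00 + $7,220.00 = $26,220.00

A = P + I = P(1 + rt) = $26,220.00


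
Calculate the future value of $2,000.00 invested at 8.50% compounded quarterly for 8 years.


Compound interest formula: A = P(1 + r/n)^(nt)
A = $2,000.00 × (1 + 0.085/4)^(4 × 8)
Growth factor: (1 + 0.085/4)^32 = 1.959865
A = $2,000.00 × 1.959865
A = $3,919.73

A = P(1 + r/n)^(nt) = $3,919.73


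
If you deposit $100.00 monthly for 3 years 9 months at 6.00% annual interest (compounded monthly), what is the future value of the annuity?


Future value of an ordinary annuity: FV = PMT × ((1 + r)^n − 1) / r
Monthly rate r = 0.06/12 = 0.005, n = 45
FV = $100.00 × ((1 + 0.06/12)^45 − 1) / (0.06/12)
FV = $100.00 × 50.324164
FV = $5,032.42

FV = PMT × ((1+r)^n - 1)/r = $5,032.42


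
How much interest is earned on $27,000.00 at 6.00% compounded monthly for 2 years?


Compound interest earned = final amount − principal.
A = P(1 + r/n)^(nt) = $27,000.00 × (1 + 0.06/12)^(12 × 2) = $30,433.31
Interest = A − P = $30,433.31 − $27,000.00 = $3,433.31

Interest = A - P = $3,433.31


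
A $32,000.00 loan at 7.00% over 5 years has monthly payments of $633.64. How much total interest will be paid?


Total paid over the life of the loan = PMT × n.
Total paid = $633.64 × 60 = $38,018.40
Total interest = total paid − principal = $38,018.40 − $32,000.00 = $6,018.40

Total interest = (PMT × n) - PV = $6,018.40


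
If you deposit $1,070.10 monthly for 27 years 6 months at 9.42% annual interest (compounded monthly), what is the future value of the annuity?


Future value of an ordinary annuity: FV = PMT × ((1 + r)^n − 1) / r
Monthly rate r = 0.0942/12 = 0.00785, n = 330
FV = $1,070.10 × ((1 + 0.0942/12)^330 − 1) / (0.0942/12)
FV = $1,070.10 × 1554.423249
FV = $1,663,388.32

FV = PMT × ((1+r)^n - 1)/r = $1,663,388.32


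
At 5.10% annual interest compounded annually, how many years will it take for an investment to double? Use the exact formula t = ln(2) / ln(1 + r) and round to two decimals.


Doubling condition: (1 + r)^t = 2
Take ln of both sides: t × ln(1 + r) = ln(2)
t = ln(2) / ln(1 + r)
t = 0.693147 / 0.049742
t = 13.93

t = ln(2) / ln(1 + r) = 13.93 years


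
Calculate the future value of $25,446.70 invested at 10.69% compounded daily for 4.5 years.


Compound interest formula: A = P(1 + r/n)^(nt)
A = $25,446.70 × (1 + 0.1069/365)^(365 × 4.5)
Growth factor: (1 + 0.1069/365)^1642.5 = 1.617658
A = $25,446.70 × 1.617658
A = $41,164.06

A = P(1 + r/n)^(nt) = $41,164.06


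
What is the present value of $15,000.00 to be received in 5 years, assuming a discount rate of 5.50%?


Present value formula: PV = FV / (1 + r)^t
PV = $15,000.00 / (1 + 0.055)^5
PV = $15,000.00 / 1.306960
PV = $11,477.02

PV = FV / (1 + r)^t = $11,477.02


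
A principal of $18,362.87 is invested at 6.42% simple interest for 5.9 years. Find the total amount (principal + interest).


Total amount formula: A = P(1 + rt) = P + P·r·t
Interest: I = P × r × t = $18,362.87 × 0.0642 × 5.9 = $6,955.49
A = P + I = $18,362.87 + $6,955.49 = $25,318.36

A = P + I = P(1 + rt) = $25,318.36


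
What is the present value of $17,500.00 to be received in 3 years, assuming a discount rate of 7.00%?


Present value formula: PV = FV / (1 + r)^t
PV = $17,500.00 / (1 + 0.07)^3
PV = $17,500.00 / 1.225043
PV = $14,285.21

PV = FV / (1 + r)^t = $14,285.21


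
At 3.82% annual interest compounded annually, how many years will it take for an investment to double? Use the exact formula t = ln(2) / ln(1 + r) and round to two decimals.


Doubling condition: (1 + r)^t = 2
Take ln of both sides: t × ln(1 + r) = ln(2)
t = ln(2) / ln(1 + r)
t = 0.693147 / 0.037488
t = 18.49

t = ln(2) / ln(1 + r) = 18.49 years


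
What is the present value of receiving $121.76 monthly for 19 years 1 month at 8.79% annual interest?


Present value of an ordinary annuity: PV = PMT × (1 − (1 + r)^(−n)) / r
Monthly rate r = 0.0879/12 = 0.007325, n = 229
PV = $121.76 × (1 − (1 + 0.0879/12)^(−229)) / (0.0879/12)
PV = $121.76 × 110.853190
PV = $13,497.48

PV = PMT × (1-(1+r)^(-n))/r = $13,497.48


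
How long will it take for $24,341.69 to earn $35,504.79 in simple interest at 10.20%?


Rearrange the simple interest formula for t:
I = P × r × t  ⇒  t = I / (P × r)
t = $35,504.79 / ($24,341.69 × 0.102)
t = 14.3

t = I/(P×r) = 14.3 years


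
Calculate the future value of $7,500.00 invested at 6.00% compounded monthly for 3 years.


Compound interest formula: A = P(1 + r/n)^(nt)
A = $7,500.00 × (1 + 0.06/12)^(12 × 3)
Growth factor: (1 + 0.06/12)^36 = 1.1966805
A = $7,500.00 × 1.1966805
A = $8,975.10

A = P(1 + r/n)^(nt) = $8,975.10


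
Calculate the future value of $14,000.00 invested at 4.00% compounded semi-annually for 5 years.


Compound interest formula: A = P(1 + r/n)^(nt)
A = $14,000.00 × (1 + 0.04/2)^(2 × 5)
Growth factor: (1 + 0.04/2)^10 = 1.218994
A = $14,000.00 × 1.218994
A = $17,065.92

A = P(1 + r/n)^(nt) = $17,065.92


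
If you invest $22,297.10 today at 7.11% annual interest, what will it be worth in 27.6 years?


Future value formula: FV = PV × (1 + r)^t
FV = $22,297.10 × (1 + 0.0711)^27.6
FV = $22,297.10 × 6.6574595
FV = $148,442.04

FV = PV × (1 + r)^t = $148,442.04


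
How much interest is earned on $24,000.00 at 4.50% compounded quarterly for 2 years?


Compound interest earned = final amount − principal.
A = P(1 + r/n)^(nt) = $24,000.00 × (1 + 0.045/4)^(4 × 2) = $26,246.99
Interest = A − P = $26,246.99 − $24,000.00 = $2,246.99

Interest = A - P = $2,246.99


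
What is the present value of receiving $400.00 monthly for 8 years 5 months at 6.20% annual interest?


Present value of an ordinary annuity: PV = PMT × (1 − (1 + r)^(−n)) / r
Monthly rate r = 0.062/12 ≈ 0.00516667, n = 101
PV = $400.00 × (1 − (1 + 0.062/12)^(−101)) / (0.062/12)
PV = $400.00 × 78.536251
PV = $31,414.50

PV = PMT × (1-(1+r)^(-n))/r = $31,414.50


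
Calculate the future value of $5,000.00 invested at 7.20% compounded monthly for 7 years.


Compound interest formula: A = P(1 + r/n)^(nt)
A = $5,000.00 × (1 + 0.072/12)^(12 × 7)
Growth factor: (1 + 0.072/12)^84 = 1.652838
A = $5,000.00 × 1.652838
A = $8,264.19

A = P(1 + r/n)^(nt) = $8,264.19


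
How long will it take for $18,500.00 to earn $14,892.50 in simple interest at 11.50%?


Rearrange the simple interest formula for t:
I = P × r × t  ⇒  t = I / (P × r)
t = $14,892.50 / ($18,500.00 × 0.115)
t = 7

t = I/(P×r) = 7 years


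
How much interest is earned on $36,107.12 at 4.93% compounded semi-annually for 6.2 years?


Compound interest earned = final amount − principal.
A = P(1 + r/n)^(nt) = $36,107.12 × (1 + 0.0493/2)^(2 × 6.2) = $48,834.82
Interest = A − P = $48,834.82 − $36,107.12 = $12,727.70

Interest = A - P = $12,727.70


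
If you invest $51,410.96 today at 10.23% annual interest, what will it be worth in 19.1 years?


Future value formula: FV = PV × (1 + r)^t
FV = $51,410.96 × (1 + 0.1023)^19.1
FV = $51,410.96 × 6.425787
FV = $330,355.88

FV = PV × (1 + r)^t = $330,355.88


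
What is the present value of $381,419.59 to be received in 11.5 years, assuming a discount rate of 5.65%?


Present value formula: PV = FV / (1 + r)^t
PV = $381,419.59 / (1 + 0.0565)^11.5
PV = $381,419.59 / 1.8814785
PV = $202,723.33

PV = FV / (1 + r)^t = $202,723.33


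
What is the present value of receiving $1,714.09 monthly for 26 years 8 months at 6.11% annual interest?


Present value of an ordinary annuity: PV = PMT × (1 − (1 + r)^(−n)) / r
Monthly rate r = 0.0611/12 ≈ 0.00509167, n = 320
PV = $1,714.09 × (1 − (1 + 0.0611/12)^(−320)) / (0.0611/12)
PV = $1,714.09 × 157.733730
PV = $270,369.81

PV = PMT × (1-(1+r)^(-n))/r = $270,369.81


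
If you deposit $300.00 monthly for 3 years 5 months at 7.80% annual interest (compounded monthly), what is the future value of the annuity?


Future value of an ordinary annuity: FV = PMT × ((1 + r)^n − 1) / r
Monthly rate r = 0.078/12 = 0.0065, n = 41
FV = $300.00 × ((1 + 0.078/12)^41 − 1) / (0.078/12)
FV = $300.00 × 46.809588
FV = $14,042.88

FV = PMT × ((1+r)^n - 1)/r = $14,042.88


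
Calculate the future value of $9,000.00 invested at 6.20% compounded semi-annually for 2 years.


Compound interest formula: A = P(1 + r/n)^(nt)
A = $9,000.00 × (1 + 0.062/2)^(2 × 2)
Growth factor: (1 + 0.062/2)^4 = 1.129886
A = $9,000.00 × 1.129886
A = $10,168.97

A = P(1 + r/n)^(nt) = $10,168.97


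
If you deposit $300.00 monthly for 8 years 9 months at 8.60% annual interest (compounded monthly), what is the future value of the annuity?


Future value of an ordinary annuity: FV = PMT × ((1 + r)^n − 1) / r
Monthly rate r = 0.086/12 ≈ 0.00716667, n = 105
FV = $300.00 × ((1 + 0.086/12)^105 − 1) / (0.086/12)
FV = $300.00 × 155.806225
FV = $46,741.87

FV = PMT × ((1+r)^n - 1)/r = $46,741.87


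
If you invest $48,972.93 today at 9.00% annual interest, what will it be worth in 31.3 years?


Future value formula: FV = PV × (1 + r)^t
FV = $48,972.93 × (1 + 0.09)^31.3
FV = $48,972.93 × 14.840529
FV = $726,784.19

FV = PV × (1 + r)^t = $726,784.19


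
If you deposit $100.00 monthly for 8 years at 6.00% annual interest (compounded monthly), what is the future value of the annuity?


Future value of an ordinary annuity: FV = PMT × ((1 + r)^n − 1) / r
Monthly rate r = 0.06/12 = 0.005, n = 96
FV = $100.00 × ((1 + 0.06/12)^96 − 1) / (0.06/12)
FV = $100.00 × 122.828542
FV = $12,282.85

FV = PMT × ((1+r)^n - 1)/r = $12,282.85


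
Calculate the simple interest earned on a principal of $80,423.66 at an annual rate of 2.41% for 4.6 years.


Simple interest formula: I = P × r × t
I = $80,423.66 × 0.0241 × 4.6
I = $8,915.77

I = P × r × t = $8,915.77


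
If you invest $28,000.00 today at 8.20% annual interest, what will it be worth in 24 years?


Future value formula: FV = PV × (1 + r)^t
FV = $28,000.00 × (1 + 0.082)^24
FV = $28,000.00 × 6.6290952
FV = $185,614.67

FV = PV × (1 + r)^t = $185,614.67


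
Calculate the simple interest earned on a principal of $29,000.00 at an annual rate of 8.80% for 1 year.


Simple interest formula: I = P × r × t
I = $29,000.00 × 0.088 × 1
I = $2,552.00

I = P × r × t = $2,552.00


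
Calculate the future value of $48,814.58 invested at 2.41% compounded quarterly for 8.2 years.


Compound interest formula: A = P(1 + r/n)^(nt)
A = $48,814.58 × (1 + 0.0241/4)^(4 × 8.2)
Growth factor: (1 + 0.0241/4)^32.8 = 1.217777
A = $48,814.58 × 1.217777
A = $59,445.27

A = P(1 + r/n)^(nt) = $59,445.27


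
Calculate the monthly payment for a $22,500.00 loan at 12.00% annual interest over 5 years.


Loan payment formula: PMT = PV × r / (1 − (1 + r)^(−n))
Monthly rate r = 0.12/12 = 0.01, n = 60 months
Denominator: 1 − (1 + 0.12/12)^(−60) = 0.449550
PMT = $22,500.00 × (0.12/12) / 0.449550
PMT = $500.50 per month

PMT = PV × r / (1-(1+r)^(-n)) = $500.50/month


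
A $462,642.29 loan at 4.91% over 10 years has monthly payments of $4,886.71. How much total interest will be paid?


Total paid over the life of the loan = PMT × n.
Total paid = $4,886.71 × 120 = $586,405.20
Total interest = total paid − principal = $586,405.20 − $462,642.29 = $123,762.91

Total interest = (PMT × n) - PV = $123,762.91


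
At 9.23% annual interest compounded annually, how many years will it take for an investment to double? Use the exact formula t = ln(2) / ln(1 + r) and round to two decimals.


Doubling condition: (1 + r)^t = 2
Take ln of both sides: t × ln(1 + r) = ln(2)
t = ln(2) / ln(1 + r)
t = 0.693147 / 0.088286
t = 7.85

t = ln(2) / ln(1 + r) = 7.85 years


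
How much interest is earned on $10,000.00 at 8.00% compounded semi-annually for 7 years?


Compound interest earned = final amount − principal.
A = P(1 + r/n)^(nt) = $10,000.00 × (1 + 0.08/2)^(2 × 7) = $17,316.76
Interest = A − P = $17,316.76 − $10,000.00 = $7,316.76

Interest = A - P = $7,316.76
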